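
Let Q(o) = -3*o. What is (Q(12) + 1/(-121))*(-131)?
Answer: 570767/121 ≈ 4717.1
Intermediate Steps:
(Q(12) + 1/(-121))*(-131) = (-3*12 + 1/(-121))*(-131) = (-36 - 1/121)*(-131) = -4357/121*(-131) = 570767/121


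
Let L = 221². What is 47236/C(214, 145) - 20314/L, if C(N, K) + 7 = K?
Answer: 1152125072/3370029 ≈ 341.87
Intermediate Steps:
C(N, K) = -7 + K
L = 48841
47236/C(214, 145) - 20314/L = 47236/(-7 + 145) - 20314/48841 = 47236/138 - 20314*1/48841 = 47236*(1/138) - 20314/48841 = 23618/69 - 20314/48841 = 1152125072/3370029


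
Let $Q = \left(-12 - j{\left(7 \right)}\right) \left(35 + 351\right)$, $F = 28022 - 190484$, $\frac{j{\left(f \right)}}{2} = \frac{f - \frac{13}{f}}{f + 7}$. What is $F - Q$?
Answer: $- \frac{7719774}{49} \approx -1.5755 \cdot 10^{5}$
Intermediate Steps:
$j{\left(f \right)} = \frac{2 \left(f - \frac{13}{f}\right)}{7 + f}$ ($j{\left(f \right)} = 2 \frac{f - \frac{13}{f}}{f + 7} = 2 \frac{f - \frac{13}{f}}{7 + f} = \frac{2 \left(f - \frac{13}{f}\right)}{7 + f}$)
$F = -162462$
$Q = - \frac{240864}{49}$ ($Q = \left(-12 - \frac{2 \left(-13 + 7^{2}\right)}{7 \left(7 + 7\right)}\right) \left(35 + 351\right) = \left(-12 - 2 \cdot \frac{1}{7} \cdot \frac{1}{14} \left(-13 + 49\right)\right) 386 = \left(-12 - 2 \cdot \frac{1}{7} \cdot \frac{1}{14} \cdot 36\right) 386 = \left(-12 - \frac{36}{49}\right) 386 = \left(- \frac{624}{49}\right) 386 = - \frac{240864}{49} \approx -4915.6$)
$F - Q = -162462 - - \frac{240864}{49} = -162462 + \frac{240864}{49} = - \frac{7719774}{49}$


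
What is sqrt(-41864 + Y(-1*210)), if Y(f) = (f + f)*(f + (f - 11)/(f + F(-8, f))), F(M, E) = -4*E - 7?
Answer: 2*sqrt(92051899)/89 ≈ 215.60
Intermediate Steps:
F(M, E) = -7 - 4*E
Y(f) = 2*f*(f + (-11 + f)/(-7 - 3*f)) (Y(f) = (f + f)*(f + (f - 11)/(f + (-7 - 4*f))) = (2*f)*(f + (-11 + f)/(-7 - 3*f)) = 2*f*(f + (-11 + f)/(-7 - 3*f)))
sqrt(-41864 + Y(-1*210)) = sqrt(-41864 + 2*(-1*210)*(11 + 3*(-1*210)**2 + 6*(-1*210))/(7 + 3*(-1*210))) = sqrt(-41864 + 2*(-210)*(11 + 3*(-210)**2 + 6*(-210))/(7 + 3*(-210))) = sqrt(-41864 + 2*(-210)*(11 + 3*44100 - 1260)/(7 - 630)) = sqrt(-41864 + 2*(-210)*(11 + 132300 - 1260)/(-623)) = sqrt(-41864 + 2*(-210)*(-1/623)*131051) = sqrt(-41864 + 7863060/89) = sqrt(4137164/89) = 2*sqrt(92051899)/89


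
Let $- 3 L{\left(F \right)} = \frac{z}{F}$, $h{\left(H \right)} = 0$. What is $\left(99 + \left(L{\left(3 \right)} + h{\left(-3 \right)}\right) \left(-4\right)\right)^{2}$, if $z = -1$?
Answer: $\frac{786769}{81} \approx 9713.2$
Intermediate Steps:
$L{\left(F \right)} = \frac{1}{3 F}$ ($L{\left(F \right)} = - \frac{\left(-1\right) \frac{1}{F}}{3} = \frac{1}{3 F}$)
$\left(99 + \left(L{\left(3 \right)} + h{\left(-3 \right)}\right) \left(-4\right)\right)^{2} = \left(99 + \left(\frac{1}{3 \cdot 3} + 0\right) \left(-4\right)\right)^{2} = \left(99 + \left(\frac{1}{3} \cdot \frac{1}{3} + 0\right) \left(-4\right)\right)^{2} = \left(99 + \left(\frac{1}{9} + 0\right) \left(-4\right)\right)^{2} = \left(99 + \frac{1}{9} \left(-4\right)\right)^{2} = \left(99 - \frac{4}{9}\right)^{2} = \left(\frac{887}{9}\right)^{2} = \frac{786769}{81}$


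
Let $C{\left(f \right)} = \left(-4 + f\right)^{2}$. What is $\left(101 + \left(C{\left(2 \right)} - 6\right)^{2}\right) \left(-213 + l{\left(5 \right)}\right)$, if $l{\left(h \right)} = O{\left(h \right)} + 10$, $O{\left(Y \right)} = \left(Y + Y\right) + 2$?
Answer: $-20055$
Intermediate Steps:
$O{\left(Y \right)} = 2 + 2 Y$ ($O{\left(Y \right)} = 2 Y + 2 = 2 + 2 Y$)
$l{\left(h \right)} = 12 + 2 h$ ($l{\left(h \right)} = \left(2 + 2 h\right) + 10 = 12 + 2 h$)
$\left(101 + \left(C{\left(2 \right)} - 6\right)^{2}\right) \left(-213 + l{\left(5 \right)}\right) = \left(101 + \left(\left(-4 + 2\right)^{2} - 6\right)^{2}\right) \left(-213 + \left(12 + 2 \cdot 5\right)\right) = \left(101 + \left(\left(-2\right)^{2} - 6\right)^{2}\right) \left(-213 + \left(12 + 10\right)\right) = \left(101 + \left(4 - 6\right)^{2}\right) \left(-213 + 22\right) = \left(101 + \left(-2\right)^{2}\right) \left(-191\right) = \left(101 + 4\right) \left(-191\right) = 105 \left(-191\right) = -20055$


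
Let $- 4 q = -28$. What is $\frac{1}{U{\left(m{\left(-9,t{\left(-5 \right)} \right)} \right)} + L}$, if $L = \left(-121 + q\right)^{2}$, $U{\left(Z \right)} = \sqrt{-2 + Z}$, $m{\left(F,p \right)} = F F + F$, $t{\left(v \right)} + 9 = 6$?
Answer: $\frac{6498}{84447973} - \frac{\sqrt{70}}{168895946} \approx 7.6897 \cdot 10^{-5}$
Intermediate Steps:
$t{\left(v \right)} = -3$ ($t{\left(v \right)} = -9 + 6 = -3$)
$q = 7$ ($q = \left(- \frac{1}{4}\right) \left(-28\right) = 7$)
$m{\left(F,p \right)} = F + F^{2}$ ($m{\left(F,p \right)} = F^{2} + F = F + F^{2}$)
$L = 12996$ ($L = \left(-121 + 7\right)^{2} = \left(-114\right)^{2} = 12996$)
$\frac{1}{U{\left(m{\left(-9,t{\left(-5 \right)} \right)} \right)} + L} = \frac{1}{\sqrt{-2 - 9 \left(1 - 9\right)} + 12996} = \frac{1}{\sqrt{-2 - -72} + 12996} = \frac{1}{\sqrt{-2 + 72} + 12996} = \frac{1}{\sqrt{70} + 12996} = \frac{1}{12996 + \sqrt{70}}$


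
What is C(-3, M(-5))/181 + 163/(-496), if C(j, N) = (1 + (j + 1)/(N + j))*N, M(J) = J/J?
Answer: -28511/89776 ≈ -0.31758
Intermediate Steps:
M(J) = 1
C(j, N) = N*(1 + (1 + j)/(N + j)) (C(j, N) = (1 + (1 + j)/(N + j))*N = N*(1 + (1 + j)/(N + j)))
C(-3, M(-5))/181 + 163/(-496) = (1*(1 + 1 + 2*(-3))/(1 - 3))/181 + 163/(-496) = (1*(1 + 1 - 6)/(-2))*(1/181) + 163*(-1/496) = (1*(-1/2)*(-4))*(1/181) - 163/496 = 2*(1/181) - 163/496 = 2/181 - 163/496 = -28511/89776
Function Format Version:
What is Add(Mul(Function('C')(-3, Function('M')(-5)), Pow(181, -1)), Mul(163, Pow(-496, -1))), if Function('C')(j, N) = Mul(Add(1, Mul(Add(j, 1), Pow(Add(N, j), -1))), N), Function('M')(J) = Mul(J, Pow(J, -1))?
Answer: Rational(-28511, 89776) ≈ -0.31758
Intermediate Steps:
Function('M')(J) = 1
Function('C')(j, N) = Mul(N, Add(1, Mul(Pow(Add(N, j), -1), Add(1, j)))) (Function('C')(j, N) = Mul(Add(1, Mul(Add(1, j), Pow(Add(N, j), -1))), N) = Mul(Add(1, Mul(Pow(Add(N, j), -1), Add(1, j))), N) = Mul(N, Add(1, Mul(Pow(Add(N, j), -1), Add(1, j)))))
Add(Mul(Function('C')(-3, Function('M')(-5)), Pow(181, -1)), Mul(163, Pow(-496, -1))) = Add(Mul(Mul(1, Pow(Add(1, -3), -1), Add(1, 1, Mul(2, -3))), Pow(181, -1)), Mul(163, Pow(-496, -1))) = Add(Mul(Mul(1, Pow(-2, -1), Add(1, 1, -6)), Rational(1, 181)), Mul(163, Rational(-1, 496))) = Add(Mul(Mul(1, Rational(-1, 2), -4), Rational(1, 181)), Rational(-163, 496)) = Add(Mul(2, Rational(1, 181)), Rational(-163, 496)) = Add(Rational(2, 181), Rational(-163, 496)) = Rational(-28511, 89776)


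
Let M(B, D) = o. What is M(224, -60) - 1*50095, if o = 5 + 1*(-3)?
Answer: -50093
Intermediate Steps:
o = 2 (o = 5 - 3 = 2)
M(B, D) = 2
M(224, -60) - 1*50095 = 2 - 1*50095 = 2 - 50095 = -50093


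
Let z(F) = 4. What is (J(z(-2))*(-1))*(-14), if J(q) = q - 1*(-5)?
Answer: 126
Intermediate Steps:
J(q) = 5 + q (J(q) = q + 5 = 5 + q)
(J(z(-2))*(-1))*(-14) = ((5 + 4)*(-1))*(-14) = (9*(-1))*(-14) = -9*(-14) = 126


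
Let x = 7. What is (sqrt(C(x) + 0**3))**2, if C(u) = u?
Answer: 7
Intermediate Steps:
(sqrt(C(x) + 0**3))**2 = (sqrt(7 + 0**3))**2 = (sqrt(7 + 0))**2 = (sqrt(7))**2 = 7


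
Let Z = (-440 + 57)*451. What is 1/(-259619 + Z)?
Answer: -1/432352 ≈ -2.3129e-6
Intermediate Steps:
Z = -172733 (Z = -383*451 = -172733)
1/(-259619 + Z) = 1/(-259619 - 172733) = 1/(-432352) = -1/432352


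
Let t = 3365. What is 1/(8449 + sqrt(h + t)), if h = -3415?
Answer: 8449/71385651 - 5*I*sqrt(2)/71385651 ≈ 0.00011836 - 9.9054e-8*I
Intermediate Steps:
1/(8449 + sqrt(h + t)) = 1/(8449 + sqrt(-3415 + 3365)) = 1/(8449 + sqrt(-50)) = 1/(8449 + 5*I*sqrt(2))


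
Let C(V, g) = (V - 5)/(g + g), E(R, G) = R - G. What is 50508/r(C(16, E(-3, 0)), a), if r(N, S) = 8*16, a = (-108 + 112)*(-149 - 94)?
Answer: 12627/32 ≈ 394.59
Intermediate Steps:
a = -972 (a = 4*(-243) = -972)
C(V, g) = (-5 + V)/(2*g) (C(V, g) = (-5 + V)/((2*g)) = (-5 + V)*(1/(2*g)) = (-5 + V)/(2*g))
r(N, S) = 128
50508/r(C(16, E(-3, 0)), a) = 50508/128 = 50508*(1/128) = 12627/32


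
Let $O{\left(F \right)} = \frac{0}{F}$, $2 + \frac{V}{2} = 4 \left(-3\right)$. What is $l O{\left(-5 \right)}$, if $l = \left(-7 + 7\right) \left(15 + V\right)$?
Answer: $0$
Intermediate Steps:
$V = -28$ ($V = -4 + 2 \cdot 4 \left(-3\right) = -4 + 2 \left(-12\right) = -4 - 24 = -28$)
$l = 0$ ($l = \left(-7 + 7\right) \left(15 - 28\right) = 0 \left(-13\right) = 0$)
$O{\left(F \right)} = 0$
$l O{\left(-5 \right)} = 0 \cdot 0 = 0$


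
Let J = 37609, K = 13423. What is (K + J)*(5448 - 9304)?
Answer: -196779392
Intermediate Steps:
(K + J)*(5448 - 9304) = (13423 + 37609)*(5448 - 9304) = 51032*(-3856) = -196779392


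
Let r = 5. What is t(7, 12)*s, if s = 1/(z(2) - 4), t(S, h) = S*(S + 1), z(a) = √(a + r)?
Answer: -224/9 - 56*√7/9 ≈ -41.351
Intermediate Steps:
z(a) = √(5 + a) (z(a) = √(a + 5) = √(5 + a))
t(S, h) = S*(1 + S)
s = 1/(-4 + √7) (s = 1/(√(5 + 2) - 4) = 1/(√7 - 4) = 1/(-4 + √7) ≈ -0.73842)
t(7, 12)*s = (7*(1 + 7))*(-4/9 - √7/9) = (7*8)*(-4/9 - √7/9) = 56*(-4/9 - √7/9) = -224/9 - 56*√7/9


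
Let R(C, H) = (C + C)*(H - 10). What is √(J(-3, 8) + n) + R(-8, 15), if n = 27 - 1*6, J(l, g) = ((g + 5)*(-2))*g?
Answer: -80 + I*√187 ≈ -80.0 + 13.675*I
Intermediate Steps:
J(l, g) = g*(-10 - 2*g) (J(l, g) = ((5 + g)*(-2))*g = (-10 - 2*g)*g = g*(-10 - 2*g))
n = 21 (n = 27 - 6 = 21)
R(C, H) = 2*C*(-10 + H) (R(C, H) = (2*C)*(-10 + H) = 2*C*(-10 + H))
√(J(-3, 8) + n) + R(-8, 15) = √(-2*8*(5 + 8) + 21) + 2*(-8)*(-10 + 15) = √(-2*8*13 + 21) + 2*(-8)*5 = √(-208 + 21) - 80 = √(-187) - 80 = I*√187 - 80 = -80 + I*√187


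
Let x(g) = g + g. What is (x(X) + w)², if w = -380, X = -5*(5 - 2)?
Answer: 168100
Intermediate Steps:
X = -15 (X = -5*3 = -15)
x(g) = 2*g
(x(X) + w)² = (2*(-15) - 380)² = (-30 - 380)² = (-410)² = 168100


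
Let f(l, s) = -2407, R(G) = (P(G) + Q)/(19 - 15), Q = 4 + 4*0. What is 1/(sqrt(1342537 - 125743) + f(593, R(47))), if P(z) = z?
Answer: -2407/4576855 - sqrt(1216794)/4576855 ≈ -0.00076692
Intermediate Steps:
Q = 4 (Q = 4 + 0 = 4)
R(G) = 1 + G/4 (R(G) = (G + 4)/(19 - 15) = (4 + G)/4 = (4 + G)*(1/4) = 1 + G/4)
1/(sqrt(1342537 - 125743) + f(593, R(47))) = 1/(sqrt(1342537 - 125743) - 2407) = 1/(sqrt(1216794) - 2407) = 1/(-2407 + sqrt(1216794))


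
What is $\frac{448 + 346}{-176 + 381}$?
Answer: $\frac{794}{205} \approx 3.8732$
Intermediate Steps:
$\frac{448 + 346}{-176 + 381} = \frac{794}{205}$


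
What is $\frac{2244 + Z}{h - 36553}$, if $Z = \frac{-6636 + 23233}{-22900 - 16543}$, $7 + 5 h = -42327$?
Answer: $- \frac{442467475}{8878579857} \approx -0.049835$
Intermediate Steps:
$h = - \frac{42334}{5}$ ($h = - \frac{7}{5} + \frac{1}{5} \left(-42327\right) = - \frac{7}{5} - \frac{42327}{5} = - \frac{42334}{5} \approx -8466.8$)
$Z = - \frac{16597}{39443}$ ($Z = \frac{16597}{-39443} = 16597 \left(- \frac{1}{39443}\right) = - \frac{16597}{39443} \approx -0.42078$)
$\frac{2244 + Z}{h - 36553} = \frac{2244 - \frac{16597}{39443}}{- \frac{42334}{5} - 36553} = \frac{88493495}{39443 \left(- \frac{42334}{5} - 36553\right)} = \frac{88493495}{39443 \left(- \frac{225099}{5}\right)} = \frac{88493495}{39443} \left(- \frac{5}{225099}\right) = - \frac{442467475}{8878579857}$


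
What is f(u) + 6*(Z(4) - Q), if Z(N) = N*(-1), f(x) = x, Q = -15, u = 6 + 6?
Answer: 78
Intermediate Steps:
u = 12
Z(N) = -N
f(u) + 6*(Z(4) - Q) = 12 + 6*(-1*4 - 1*(-15)) = 12 + 6*(-4 + 15) = 12 + 6*11 = 12 + 66 = 78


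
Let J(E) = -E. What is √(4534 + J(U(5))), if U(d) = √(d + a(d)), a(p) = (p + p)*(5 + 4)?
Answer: √(4534 - √95) ≈ 67.263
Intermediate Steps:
a(p) = 18*p (a(p) = (2*p)*9 = 18*p)
U(d) = √19*√d (U(d) = √(d + 18*d) = √(19*d) = √19*√d)
√(4534 + J(U(5))) = √(4534 - √19*√5) = √(4534 - √95)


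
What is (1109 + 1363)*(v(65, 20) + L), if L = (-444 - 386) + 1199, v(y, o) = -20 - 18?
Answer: 818232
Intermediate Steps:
v(y, o) = -38
L = 369 (L = -830 + 1199 = 369)
(1109 + 1363)*(v(65, 20) + L) = (1109 + 1363)*(-38 + 369) = 2472*331 = 818232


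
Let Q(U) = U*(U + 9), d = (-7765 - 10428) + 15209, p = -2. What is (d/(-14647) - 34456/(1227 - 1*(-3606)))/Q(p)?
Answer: 35018240/70788951 ≈ 0.49469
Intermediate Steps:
d = -2984 (d = -18193 + 15209 = -2984)
Q(U) = U*(9 + U)
(d/(-14647) - 34456/(1227 - 1*(-3606)))/Q(p) = (-2984/(-14647) - 34456/(1227 - 1*(-3606)))/((-2*(9 - 2))) = (-2984*(-1/14647) - 34456/(1227 + 3606))/((-2*7)) = (2984/14647 - 34456/4833)/(-14) = (2984/14647 - 34456*1/4833)*(-1/14) = (2984/14647 - 34456/4833)*(-1/14) = -490255360/70788951*(-1/14) = 35018240/70788951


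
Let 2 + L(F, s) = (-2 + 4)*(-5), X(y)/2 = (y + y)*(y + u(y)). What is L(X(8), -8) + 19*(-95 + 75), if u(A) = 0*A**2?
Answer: -392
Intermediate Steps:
u(A) = 0
X(y) = 4*y**2 (X(y) = 2*((y + y)*(y + 0)) = 2*((2*y)*y) = 2*(2*y**2) = 4*y**2)
L(F, s) = -12 (L(F, s) = -2 + (-2 + 4)*(-5) = -2 + 2*(-5) = -2 - 10 = -12)
L(X(8), -8) + 19*(-95 + 75) = -12 + 19*(-95 + 75) = -12 + 19*(-20) = -12 - 380 = -392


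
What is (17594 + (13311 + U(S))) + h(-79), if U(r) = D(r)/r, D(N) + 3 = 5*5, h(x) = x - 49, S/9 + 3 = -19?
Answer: 276992/9 ≈ 30777.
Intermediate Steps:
S = -198 (S = -27 + 9*(-19) = -27 - 171 = -198)
h(x) = -49 + x
D(N) = 22 (D(N) = -3 + 5*5 = -3 + 25 = 22)
U(r) = 22/r
(17594 + (13311 + U(S))) + h(-79) = (17594 + (13311 + 22/(-198))) + (-49 - 79) = (17594 + (13311 + 22*(-1/198))) - 128 = (17594 + (13311 - ⅑)) - 128 = (17594 + 119798/9) - 128 = 278144/9 - 128 = 276992/9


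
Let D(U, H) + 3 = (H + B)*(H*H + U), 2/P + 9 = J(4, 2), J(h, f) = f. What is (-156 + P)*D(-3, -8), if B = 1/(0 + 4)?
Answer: 1040941/14 ≈ 74353.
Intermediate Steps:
B = ¼ (B = 1/4 = ¼ ≈ 0.25000)
P = -2/7 (P = 2/(-9 + 2) = 2/(-7) = 2*(-⅐) = -2/7 ≈ -0.28571)
D(U, H) = -3 + (¼ + H)*(U + H²) (D(U, H) = -3 + (H + ¼)*(H*H + U) = -3 + (¼ + H)*(H² + U) = -3 + (¼ + H)*(U + H²))
(-156 + P)*D(-3, -8) = (-156 - 2/7)*(-3 + (-8)³ + (¼)*(-3) + (¼)*(-8)² - 8*(-3)) = -1094*(-3 - 512 - ¾ + (¼)*64 + 24)/7 = -1094*(-3 - 512 - ¾ + 16 + 24)/7 = -1094/7*(-1903/4) = 1040941/14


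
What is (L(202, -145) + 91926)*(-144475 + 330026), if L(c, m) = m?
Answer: 17030056331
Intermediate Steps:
(L(202, -145) + 91926)*(-144475 + 330026) = (-145 + 91926)*(-144475 + 330026) = 91781*185551 = 17030056331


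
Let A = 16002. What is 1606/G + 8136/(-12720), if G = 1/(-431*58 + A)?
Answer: -7657215619/530 ≈ -1.4448e+7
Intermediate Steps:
G = -1/8996 (G = 1/(-431*58 + 16002) = 1/(-24998 + 16002) = 1/(-8996) = -1/8996 ≈ -0.00011116)
1606/G + 8136/(-12720) = 1606/(-1/8996) + 8136/(-12720) = 1606*(-8996) + 8136*(-1/12720) = -14447576 - 339/530 = -7657215619/530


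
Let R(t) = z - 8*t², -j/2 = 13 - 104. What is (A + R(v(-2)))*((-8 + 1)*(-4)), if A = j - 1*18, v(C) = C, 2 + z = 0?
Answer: 3640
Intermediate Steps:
z = -2 (z = -2 + 0 = -2)
j = 182 (j = -2*(13 - 104) = -2*(-91) = 182)
R(t) = -2 - 8*t²
A = 164 (A = 182 - 1*18 = 182 - 18 = 164)
(A + R(v(-2)))*((-8 + 1)*(-4)) = (164 + (-2 - 8*(-2)²))*((-8 + 1)*(-4)) = (164 + (-2 - 8*4))*(-7*(-4)) = (164 + (-2 - 32))*28 = (164 - 34)*28 = 130*28 = 3640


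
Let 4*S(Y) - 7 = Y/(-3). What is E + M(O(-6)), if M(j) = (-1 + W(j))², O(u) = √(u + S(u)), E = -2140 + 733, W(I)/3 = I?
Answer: -5759/4 - 3*I*√15 ≈ -1439.8 - 11.619*I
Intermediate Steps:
W(I) = 3*I
S(Y) = 7/4 - Y/12 (S(Y) = 7/4 + (Y/(-3))/4 = 7/4 + (Y*(-⅓))/4 = 7/4 + (-Y/3)/4 = 7/4 - Y/12)
E = -1407
O(u) = √(7/4 + 11*u/12) (O(u) = √(u + (7/4 - u/12)) = √(7/4 + 11*u/12))
M(j) = (-1 + 3*j)²
E + M(O(-6)) = -1407 + (-1 + 3*(√(63 + 33*(-6))/6))² = -1407 + (-1 + 3*(√(63 - 198)/6))² = -1407 + (-1 + 3*(√(-135)/6))² = -1407 + (-1 + 3*((3*I*√15)/6))² = -1407 + (-1 + 3*(I*√15/2))² = -1407 + (-1 + 3*I*√15/2)²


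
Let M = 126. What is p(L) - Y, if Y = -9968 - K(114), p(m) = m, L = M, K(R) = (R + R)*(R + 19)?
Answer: 40418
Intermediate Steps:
K(R) = 2*R*(19 + R) (K(R) = (2*R)*(19 + R) = 2*R*(19 + R))
L = 126
Y = -40292 (Y = -9968 - 2*114*(19 + 114) = -9968 - 2*114*133 = -9968 - 1*30324 = -9968 - 30324 = -40292)
p(L) - Y = 126 - 1*(-40292) = 126 + 40292 = 40418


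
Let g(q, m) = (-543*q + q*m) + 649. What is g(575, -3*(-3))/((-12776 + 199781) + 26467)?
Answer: -306401/213472 ≈ -1.4353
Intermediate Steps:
g(q, m) = 649 - 543*q + m*q (g(q, m) = (-543*q + m*q) + 649 = 649 - 543*q + m*q)
g(575, -3*(-3))/((-12776 + 199781) + 26467) = (649 - 543*575 - 3*(-3)*575)/((-12776 + 199781) + 26467) = (649 - 312225 + 9*575)/(187005 + 26467) = (649 - 312225 + 5175)/213472 = -306401*1/213472 = -306401/213472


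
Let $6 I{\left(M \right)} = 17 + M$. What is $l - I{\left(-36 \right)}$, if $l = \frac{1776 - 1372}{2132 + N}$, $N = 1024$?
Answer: $\frac{1733}{526} \approx 3.2947$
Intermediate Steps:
$I{\left(M \right)} = \frac{17}{6} + \frac{M}{6}$ ($I{\left(M \right)} = \frac{17 + M}{6} = \frac{17}{6} + \frac{M}{6}$)
$l = \frac{101}{789}$ ($l = \frac{1776 - 1372}{2132 + 1024} = \frac{404}{3156} = 404 \cdot \frac{1}{3156} = \frac{101}{789} \approx 0.12801$)
$l - I{\left(-36 \right)} = \frac{101}{789} - \left(\frac{17}{6} + \frac{1}{6} \left(-36\right)\right) = \frac{101}{789} - \left(\frac{17}{6} - 6\right) = \frac{101}{789} - - \frac{19}{6} = \frac{101}{789} + \frac{19}{6} = \frac{1733}{526}$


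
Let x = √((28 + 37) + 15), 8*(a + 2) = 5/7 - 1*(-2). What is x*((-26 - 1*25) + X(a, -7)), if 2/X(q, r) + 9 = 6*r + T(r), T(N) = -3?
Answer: -5512*√5/27 ≈ -456.49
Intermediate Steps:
a = -93/56 (a = -2 + (5/7 - 1*(-2))/8 = -2 + (5*(⅐) + 2)/8 = -2 + (5/7 + 2)/8 = -2 + (⅛)*(19/7) = -2 + 19/56 = -93/56 ≈ -1.6607)
x = 4*√5 (x = √(65 + 15) = √80 = 4*√5 ≈ 8.9443)
X(q, r) = 2/(-12 + 6*r) (X(q, r) = 2/(-9 + (6*r - 3)) = 2/(-9 + (-3 + 6*r)) = 2/(-12 + 6*r))
x*((-26 - 1*25) + X(a, -7)) = (4*√5)*((-26 - 1*25) + 1/(3*(-2 - 7))) = (4*√5)*((-26 - 25) + (⅓)/(-9)) = (4*√5)*(-51 + (⅓)*(-⅑)) = (4*√5)*(-51 - 1/27) = (4*√5)*(-1378/27) = -5512*√5/27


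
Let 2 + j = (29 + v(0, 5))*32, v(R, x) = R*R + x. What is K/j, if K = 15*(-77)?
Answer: -385/362 ≈ -1.0635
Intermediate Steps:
v(R, x) = x + R² (v(R, x) = R² + x = x + R²)
K = -1155
j = 1086 (j = -2 + (29 + (5 + 0²))*32 = -2 + (29 + (5 + 0))*32 = -2 + (29 + 5)*32 = -2 + 34*32 = -2 + 1088 = 1086)
K/j = -1155/1086 = -1155*1/1086 = -385/362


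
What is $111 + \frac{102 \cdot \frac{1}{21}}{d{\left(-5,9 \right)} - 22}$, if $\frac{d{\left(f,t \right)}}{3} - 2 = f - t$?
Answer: $\frac{22516}{203} \approx 110.92$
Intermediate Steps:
$d{\left(f,t \right)} = 6 - 3 t + 3 f$ ($d{\left(f,t \right)} = 6 + 3 \left(f - t\right) = 6 + \left(- 3 t + 3 f\right) = 6 - 3 t + 3 f$)
$111 + \frac{102 \cdot \frac{1}{21}}{d{\left(-5,9 \right)} - 22} = 111 + \frac{102 \cdot \frac{1}{21}}{\left(6 - 27 + 3 \left(-5\right)\right) - 22} = 111 + \frac{102 \cdot \frac{1}{21}}{\left(6 - 27 - 15\right) - 22} = 111 + \frac{1}{-36 - 22} \cdot \frac{34}{7} = 111 + \frac{1}{-58} \cdot \frac{34}{7} = 111 - \frac{17}{203} = \frac{22516}{203}$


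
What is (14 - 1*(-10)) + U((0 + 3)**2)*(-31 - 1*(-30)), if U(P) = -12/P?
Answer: 76/3 ≈ 25.333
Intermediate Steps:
(14 - 1*(-10)) + U((0 + 3)**2)*(-31 - 1*(-30)) = (14 - 1*(-10)) + (-12/(0 + 3)**2)*(-31 - 1*(-30)) = (14 + 10) + (-12/(3**2))*(-31 + 30) = 24 - 12/9*(-1) = 24 - 12*1/9*(-1) = 24 - 4/3*(-1) = 24 + 4/3 = 76/3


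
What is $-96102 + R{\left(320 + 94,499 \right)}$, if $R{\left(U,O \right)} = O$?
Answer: $-95603$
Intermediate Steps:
$-96102 + R{\left(320 + 94,499 \right)} = -96102 + 499 = -95603$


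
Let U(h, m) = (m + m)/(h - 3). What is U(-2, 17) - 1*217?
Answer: -1119/5 ≈ -223.80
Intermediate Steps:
U(h, m) = 2*m/(-3 + h) (U(h, m) = (2*m)/(-3 + h) = 2*m/(-3 + h))
U(-2, 17) - 1*217 = 2*17/(-3 - 2) - 1*217 = 2*17/(-5) - 217 = 2*17*(-⅕) - 217 = -34/5 - 217 = -1119/5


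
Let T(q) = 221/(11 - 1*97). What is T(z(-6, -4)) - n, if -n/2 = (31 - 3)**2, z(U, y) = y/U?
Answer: 134627/86 ≈ 1565.4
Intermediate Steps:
T(q) = -221/86 (T(q) = 221/(11 - 97) = 221/(-86) = 221*(-1/86) = -221/86)
n = -1568 (n = -2*(31 - 3)**2 = -2*28**2 = -2*784 = -1568)
T(z(-6, -4)) - n = -221/86 - 1*(-1568) = -221/86 + 1568 = 134627/86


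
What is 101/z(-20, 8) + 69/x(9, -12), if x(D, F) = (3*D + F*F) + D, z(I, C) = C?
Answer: 1561/120 ≈ 13.008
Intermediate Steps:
x(D, F) = F² + 4*D (x(D, F) = (3*D + F²) + D = (F² + 3*D) + D = F² + 4*D)
101/z(-20, 8) + 69/x(9, -12) = 101/8 + 69/((-12)² + 4*9) = 101*(⅛) + 69/(144 + 36) = 101/8 + 69/180 = 101/8 + 69*(1/180) = 101/8 + 23/60 = 1561/120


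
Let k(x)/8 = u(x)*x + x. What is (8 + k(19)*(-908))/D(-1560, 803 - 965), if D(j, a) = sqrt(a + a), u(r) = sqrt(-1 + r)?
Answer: 4*I*(17251 + 51756*sqrt(2))/9 ≈ 40198.0*I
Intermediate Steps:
D(j, a) = sqrt(2)*sqrt(a) (D(j, a) = sqrt(2*a) = sqrt(2)*sqrt(a))
k(x) = 8*x + 8*x*sqrt(-1 + x) (k(x) = 8*(sqrt(-1 + x)*x + x) = 8*(x*sqrt(-1 + x) + x) = 8*(x + x*sqrt(-1 + x)) = 8*x + 8*x*sqrt(-1 + x))
(8 + k(19)*(-908))/D(-1560, 803 - 965) = (8 + (8*19*(1 + sqrt(-1 + 19)))*(-908))/((sqrt(2)*sqrt(803 - 965))) = (8 + (8*19*(1 + sqrt(18)))*(-908))/((sqrt(2)*sqrt(-162))) = (8 + (8*19*(1 + 3*sqrt(2)))*(-908))/((sqrt(2)*(9*I*sqrt(2)))) = (8 + (152 + 456*sqrt(2))*(-908))/((18*I)) = (8 + (-138016 - 414048*sqrt(2)))*(-I/18) = (-138008 - 414048*sqrt(2))*(-I/18) = -I*(-138008 - 414048*sqrt(2))/18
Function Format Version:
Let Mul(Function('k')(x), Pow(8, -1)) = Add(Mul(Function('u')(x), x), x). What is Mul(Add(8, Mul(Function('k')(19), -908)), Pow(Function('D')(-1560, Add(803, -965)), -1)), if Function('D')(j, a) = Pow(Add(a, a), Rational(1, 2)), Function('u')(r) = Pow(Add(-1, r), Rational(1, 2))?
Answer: Mul(Rational(4, 9), I, Add(17251, Mul(51756, Pow(2, Rational(1, 2))))) ≈ Mul(40198., I)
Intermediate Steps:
Function('D')(j, a) = Mul(Pow(2, Rational(1, 2)), Pow(a, Rational(1, 2))) (Function('D')(j, a) = Pow(Mul(2, a), Rational(1, 2)) = Mul(Pow(2, Rational(1, 2)), Pow(a, Rational(1, 2))))
Function('k')(x) = Add(Mul(8, x), Mul(8, x, Pow(Add(-1, x), Rational(1, 2)))) (Function('k')(x) = Mul(8, Add(Mul(Pow(Add(-1, x), Rational(1, 2)), x), x)) = Mul(8, Add(Mul(x, Pow(Add(-1, x), Rational(1, 2))), x)) = Mul(8, Add(x, Mul(x, Pow(Add(-1, x), Rational(1, 2))))) = Add(Mul(8, x), Mul(8, x, Pow(Add(-1, x), Rational(1, 2)))))
Mul(Add(8, Mul(Function('k')(19), -908)), Pow(Function('D')(-1560, Add(803, -965)), -1)) = Mul(Add(8, Mul(Mul(8, 19, Add(1, Pow(Add(-1, 19), Rational(1, 2)))), -908)), Pow(Mul(Pow(2, Rational(1, 2)), Pow(Add(803, -965), Rational(1, 2))), -1)) = Mul(Add(8, Mul(Mul(8, 19, Add(1, Pow(18, Rational(1, 2)))), -908)), Pow(Mul(Pow(2, Rational(1, 2)), Pow(-162, Rational(1, 2))), -1)) = Mul(Add(8, Mul(Mul(8, 19, Add(1, Mul(3, Pow(2, Rational(1, 2))))), -908)), Pow(Mul(Pow(2, Rational(1, 2)), Mul(9, I, Pow(2, Rational(1, 2)))), -1)) = Mul(Add(8, Mul(Add(152, Mul(456, Pow(2, Rational(1, 2)))), -908)), Pow(Mul(18, I), -1)) = Mul(Add(8, Add(-138016, Mul(-414048, Pow(2, Rational(1, 2))))), Mul(Rational(-1, 18), I)) = Mul(Add(-138008, Mul(-414048, Pow(2, Rational(1, 2)))), Mul(Rational(-1, 18), I)) = Mul(Rational(-1, 18), I, Add(-138008, Mul(-414048, Pow(2, Rational(1, 2)))))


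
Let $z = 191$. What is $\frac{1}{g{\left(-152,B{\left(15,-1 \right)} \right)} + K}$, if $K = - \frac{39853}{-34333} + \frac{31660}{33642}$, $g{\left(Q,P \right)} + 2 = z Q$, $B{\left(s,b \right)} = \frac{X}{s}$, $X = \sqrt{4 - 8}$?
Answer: $- \frac{577515393}{16766368061659} \approx -3.4445 \cdot 10^{-5}$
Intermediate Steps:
$X = 2 i$ ($X = \sqrt{-4} = 2 i \approx 2.0 i$)
$B{\left(s,b \right)} = \frac{2 i}{s}$
$g{\left(Q,P \right)} = -2 + 191 Q$
$K = \frac{1213858703}{577515393}$ ($K = \left(-39853\right) \left(- \frac{1}{34333}\right) + 31660 \cdot \frac{1}{33642} = \frac{39853}{34333} + \frac{15830}{16821} = \frac{1213858703}{577515393} \approx 2.1019$)
$\frac{1}{g{\left(-152,B{\left(15,-1 \right)} \right)} + K} = \frac{1}{\left(-2 + 191 \left(-152\right)\right) + \frac{1213858703}{577515393}} = \frac{1}{\left(-2 - 29032\right) + \frac{1213858703}{577515393}} = \frac{1}{-29034 + \frac{1213858703}{577515393}} = \frac{1}{- \frac{16766368061659}{577515393}} = - \frac{577515393}{16766368061659}$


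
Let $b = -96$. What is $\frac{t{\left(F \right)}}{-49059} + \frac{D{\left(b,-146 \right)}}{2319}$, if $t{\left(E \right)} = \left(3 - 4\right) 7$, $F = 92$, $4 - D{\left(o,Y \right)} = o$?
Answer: $\frac{1640711}{37922607} \approx 0.043265$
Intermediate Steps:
$D{\left(o,Y \right)} = 4 - o$
$t{\left(E \right)} = -7$ ($t{\left(E \right)} = \left(-1\right) 7 = -7$)
$\frac{t{\left(F \right)}}{-49059} + \frac{D{\left(b,-146 \right)}}{2319} = - \frac{7}{-49059} + \frac{4 - -96}{2319} = \left(-7\right) \left(- \frac{1}{49059}\right) + \left(4 + 96\right) \frac{1}{2319} = \frac{7}{49059} + 100 \cdot \frac{1}{2319} = \frac{7}{49059} + \frac{100}{2319} = \frac{1640711}{37922607}$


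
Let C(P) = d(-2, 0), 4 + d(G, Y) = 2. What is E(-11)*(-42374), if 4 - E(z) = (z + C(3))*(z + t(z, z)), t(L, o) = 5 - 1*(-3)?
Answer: 1483090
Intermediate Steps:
d(G, Y) = -2 (d(G, Y) = -4 + 2 = -2)
t(L, o) = 8 (t(L, o) = 5 + 3 = 8)
C(P) = -2
E(z) = 4 - (-2 + z)*(8 + z) (E(z) = 4 - (z - 2)*(z + 8) = 4 - (-2 + z)*(8 + z))
E(-11)*(-42374) = (20 - 1*(-11)**2 - 6*(-11))*(-42374) = (20 - 1*121 + 66)*(-42374) = (20 - 121 + 66)*(-42374) = -35*(-42374) = 1483090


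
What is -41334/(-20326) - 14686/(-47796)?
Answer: 81218125/34696482 ≈ 2.3408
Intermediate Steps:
-41334/(-20326) - 14686/(-47796) = -41334*(-1/20326) - 14686*(-1/47796) = 20667/10163 + 1049/3414 = 81218125/34696482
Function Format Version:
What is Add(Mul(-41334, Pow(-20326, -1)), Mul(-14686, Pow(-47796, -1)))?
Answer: Rational(81218125, 34696482) ≈ 2.3408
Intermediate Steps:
Add(Mul(-41334, Pow(-20326, -1)), Mul(-14686, Pow(-47796, -1))) = Add(Mul(-41334, Rational(-1, 20326)), Mul(-14686, Rational(-1, 47796))) = Add(Rational(20667, 10163), Rational(1049, 3414)) = Rational(81218125, 34696482)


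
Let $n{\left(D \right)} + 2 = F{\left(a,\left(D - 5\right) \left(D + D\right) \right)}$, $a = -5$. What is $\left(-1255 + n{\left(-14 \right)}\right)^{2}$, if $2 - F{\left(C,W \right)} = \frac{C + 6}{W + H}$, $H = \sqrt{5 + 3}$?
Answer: $\frac{15769602371476819}{10012257032} - \frac{88796403 \sqrt{2}}{5006128516} \approx 1.575 \cdot 10^{6}$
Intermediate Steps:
$H = 2 \sqrt{2}$ ($H = \sqrt{8} = 2 \sqrt{2} \approx 2.8284$)
$F{\left(C,W \right)} = 2 - \frac{6 + C}{W + 2 \sqrt{2}}$ ($F{\left(C,W \right)} = 2 - \frac{C + 6}{W + 2 \sqrt{2}} = 2 - \frac{6 + C}{W + 2 \sqrt{2}}$)
$n{\left(D \right)} = -2 + \frac{-1 + 4 \sqrt{2} + 4 D \left(-5 + D\right)}{2 \sqrt{2} + 2 D \left(-5 + D\right)}$ ($n{\left(D \right)} = -2 + \frac{-6 - -5 + 2 \left(D - 5\right) \left(D + D\right) + 4 \sqrt{2}}{\left(D - 5\right) \left(D + D\right) + 2 \sqrt{2}} = -2 + \frac{-6 + 5 + 2 \left(-5 + D\right) 2 D + 4 \sqrt{2}}{\left(-5 + D\right) 2 D + 2 \sqrt{2}} = -2 + \frac{-6 + 5 + 2 \cdot 2 D \left(-5 + D\right) + 4 \sqrt{2}}{2 D \left(-5 + D\right) + 2 \sqrt{2}} = -2 + \frac{-6 + 5 + 4 D \left(-5 + D\right) + 4 \sqrt{2}}{2 \sqrt{2} + 2 D \left(-5 + D\right)} = -2 + \frac{-1 + 4 \sqrt{2} + 4 D \left(-5 + D\right)}{2 \sqrt{2} + 2 D \left(-5 + D\right)}$)
$\left(-1255 + n{\left(-14 \right)}\right)^{2} = \left(-1255 - \frac{1}{2 \sqrt{2} + 2 \left(-14\right) \left(-5 - 14\right)}\right)^{2} = \left(-1255 - \frac{1}{2 \sqrt{2} + 2 \left(-14\right) \left(-19\right)}\right)^{2} = \left(-1255 - \frac{1}{2 \sqrt{2} + 532}\right)^{2} = \left(-1255 - \frac{1}{532 + 2 \sqrt{2}}\right)^{2}$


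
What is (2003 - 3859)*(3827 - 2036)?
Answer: -3324096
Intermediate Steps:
(2003 - 3859)*(3827 - 2036) = -1856*1791 = -3324096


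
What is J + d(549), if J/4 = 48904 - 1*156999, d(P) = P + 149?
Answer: -431682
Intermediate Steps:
d(P) = 149 + P
J = -432380 (J = 4*(48904 - 1*156999) = 4*(48904 - 156999) = 4*(-108095) = -432380)
J + d(549) = -432380 + (149 + 549) = -432380 + 698 = -431682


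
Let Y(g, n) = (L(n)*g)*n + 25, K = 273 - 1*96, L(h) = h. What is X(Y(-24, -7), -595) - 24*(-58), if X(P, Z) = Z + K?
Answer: 974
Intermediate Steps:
K = 177 (K = 273 - 96 = 177)
Y(g, n) = 25 + g*n² (Y(g, n) = (n*g)*n + 25 = (g*n)*n + 25 = g*n² + 25 = 25 + g*n²)
X(P, Z) = 177 + Z (X(P, Z) = Z + 177 = 177 + Z)
X(Y(-24, -7), -595) - 24*(-58) = (177 - 595) - 24*(-58) = -418 + 1392 = 974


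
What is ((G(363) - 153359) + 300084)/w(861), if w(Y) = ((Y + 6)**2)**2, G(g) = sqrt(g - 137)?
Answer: 146725/565036352721 + sqrt(226)/565036352721 ≈ 2.5970e-7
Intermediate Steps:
G(g) = sqrt(-137 + g)
w(Y) = (6 + Y)**4 (w(Y) = ((6 + Y)**2)**2 = (6 + Y)**4)
((G(363) - 153359) + 300084)/w(861) = ((sqrt(-137 + 363) - 153359) + 300084)/((6 + 861)**4) = ((sqrt(226) - 153359) + 300084)/(867**4) = ((-153359 + sqrt(226)) + 300084)/565036352721 = (146725 + sqrt(226))*(1/565036352721) = 146725/565036352721 + sqrt(226)/565036352721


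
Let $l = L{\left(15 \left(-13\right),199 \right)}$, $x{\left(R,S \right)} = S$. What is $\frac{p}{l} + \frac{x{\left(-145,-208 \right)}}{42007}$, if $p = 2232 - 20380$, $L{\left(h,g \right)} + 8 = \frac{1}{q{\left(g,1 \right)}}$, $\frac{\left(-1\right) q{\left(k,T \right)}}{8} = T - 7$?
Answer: $\frac{36592386064}{16088681} \approx 2274.4$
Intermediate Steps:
$q{\left(k,T \right)} = 56 - 8 T$ ($q{\left(k,T \right)} = - 8 \left(T - 7\right) = - 8 \left(-7 + T\right) = 56 - 8 T$)
$L{\left(h,g \right)} = - \frac{383}{48}$ ($L{\left(h,g \right)} = -8 + \frac{1}{56 - 8} = -8 + \frac{1}{48} = - \frac{383}{48}$)
$l = - \frac{383}{48} \approx -7.9792$
$p = -18148$ ($p = 2232 - 20380 = -18148$)
$\frac{p}{l} + \frac{x{\left(-145,-208 \right)}}{42007} = - \frac{18148}{- \frac{383}{48}} - \frac{208}{42007} = \left(-18148\right) \left(- \frac{48}{383}\right) - \frac{208}{42007} = \frac{871104}{383} - \frac{208}{42007} = \frac{36592386064}{16088681}$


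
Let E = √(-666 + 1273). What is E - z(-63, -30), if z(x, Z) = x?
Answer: 63 + √607 ≈ 87.637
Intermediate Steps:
E = √607 ≈ 24.637
E - z(-63, -30) = √607 - 1*(-63) = √607 + 63 = 63 + √607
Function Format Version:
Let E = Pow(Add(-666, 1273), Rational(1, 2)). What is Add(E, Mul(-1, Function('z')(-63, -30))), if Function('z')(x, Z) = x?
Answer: Add(63, Pow(607, Rational(1, 2))) ≈ 87.637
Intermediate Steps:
E = Pow(607, Rational(1, 2)) ≈ 24.637
Add(E, Mul(-1, Function('z')(-63, -30))) = Add(Pow(607, Rational(1, 2)), Mul(-1, -63)) = Add(Pow(607, Rational(1, 2)), 63) = Add(63, Pow(607, Rational(1, 2)))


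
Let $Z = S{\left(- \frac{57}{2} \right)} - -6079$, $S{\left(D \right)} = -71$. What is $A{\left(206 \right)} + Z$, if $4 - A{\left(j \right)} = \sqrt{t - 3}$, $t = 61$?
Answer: $6012 - \sqrt{58} \approx 6004.4$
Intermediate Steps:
$A{\left(j \right)} = 4 - \sqrt{58}$ ($A{\left(j \right)} = 4 - \sqrt{61 - 3} = 4 - \sqrt{58}$)
$Z = 6008$ ($Z = -71 - -6079 = -71 + 6079 = 6008$)
$A{\left(206 \right)} + Z = \left(4 - \sqrt{58}\right) + 6008 = 6012 - \sqrt{58}$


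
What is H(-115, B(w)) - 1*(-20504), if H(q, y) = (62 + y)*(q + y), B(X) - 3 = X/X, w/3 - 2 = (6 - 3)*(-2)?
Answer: 13178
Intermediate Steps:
w = -12 (w = 6 + 3*((6 - 3)*(-2)) = 6 + 3*(3*(-2)) = 6 + 3*(-6) = 6 - 18 = -12)
B(X) = 4 (B(X) = 3 + X/X = 3 + 1 = 4)
H(-115, B(w)) - 1*(-20504) = (4**2 + 62*(-115) + 62*4 - 115*4) - 1*(-20504) = (16 - 7130 + 248 - 460) + 20504 = -7326 + 20504 = 13178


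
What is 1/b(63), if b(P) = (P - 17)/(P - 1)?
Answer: 31/23 ≈ 1.3478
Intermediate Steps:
b(P) = (-17 + P)/(-1 + P)
1/b(63) = 1/((-17 + 63)/(-1 + 63)) = 1/(46/62) = 1/((1/62)*46) = 1/(23/31) = 31/23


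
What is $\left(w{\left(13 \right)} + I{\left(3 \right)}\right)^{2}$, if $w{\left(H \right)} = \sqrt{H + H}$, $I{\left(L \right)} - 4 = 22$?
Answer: $\left(26 + \sqrt{26}\right)^{2} \approx 967.15$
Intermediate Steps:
$I{\left(L \right)} = 26$ ($I{\left(L \right)} = 4 + 22 = 26$)
$w{\left(H \right)} = \sqrt{2} \sqrt{H}$ ($w{\left(H \right)} = \sqrt{2 H} = \sqrt{2} \sqrt{H}$)
$\left(w{\left(13 \right)} + I{\left(3 \right)}\right)^{2} = \left(\sqrt{2} \sqrt{13} + 26\right)^{2} = \left(\sqrt{26} + 26\right)^{2} = \left(26 + \sqrt{26}\right)^{2}$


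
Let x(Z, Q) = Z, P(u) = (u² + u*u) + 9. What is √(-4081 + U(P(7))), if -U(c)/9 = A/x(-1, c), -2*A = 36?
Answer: I*√4243 ≈ 65.138*I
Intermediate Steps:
P(u) = 9 + 2*u² (P(u) = (u² + u²) + 9 = 2*u² + 9 = 9 + 2*u²)
A = -18 (A = -½*36 = -18)
U(c) = -162 (U(c) = -(-162)/(-1) = -(-162)*(-1) = -9*18 = -162)
√(-4081 + U(P(7))) = √(-4081 - 162) = √(-4243) = I*√4243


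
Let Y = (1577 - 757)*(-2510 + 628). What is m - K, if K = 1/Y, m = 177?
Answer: 273153481/1543240 ≈ 177.00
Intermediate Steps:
Y = -1543240 (Y = 820*(-1882) = -1543240)
K = -1/1543240 (K = 1/(-1543240) = -1/1543240 ≈ -6.4799e-7)
m - K = 177 - 1*(-1/1543240) = 177 + 1/1543240 = 273153481/1543240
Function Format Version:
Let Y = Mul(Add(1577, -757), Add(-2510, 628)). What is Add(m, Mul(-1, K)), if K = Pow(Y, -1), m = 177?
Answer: Rational(273153481, 1543240) ≈ 177.00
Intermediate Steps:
Y = -1543240 (Y = Mul(820, -1882) = -1543240)
K = Rational(-1, 1543240) (K = Pow(-1543240, -1) = Rational(-1, 1543240) ≈ -6.4799e-7)
Add(m, Mul(-1, K)) = Add(177, Mul(-1, Rational(-1, 1543240))) = Add(177, Rational(1, 1543240)) = Rational(273153481, 1543240)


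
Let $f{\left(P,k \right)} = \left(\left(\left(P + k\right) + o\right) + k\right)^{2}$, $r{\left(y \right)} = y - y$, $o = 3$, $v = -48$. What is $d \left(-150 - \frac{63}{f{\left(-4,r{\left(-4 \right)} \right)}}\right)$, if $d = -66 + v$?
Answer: $24282$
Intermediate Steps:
$r{\left(y \right)} = 0$
$f{\left(P,k \right)} = \left(3 + P + 2 k\right)^{2}$ ($f{\left(P,k \right)} = \left(\left(\left(P + k\right) + 3\right) + k\right)^{2} = \left(\left(3 + P + k\right) + k\right)^{2} = \left(3 + P + 2 k\right)^{2}$)
$d = -114$ ($d = -66 - 48 = -114$)
$d \left(-150 - \frac{63}{f{\left(-4,r{\left(-4 \right)} \right)}}\right) = - 114 \left(-150 - \frac{63}{\left(3 - 4 + 2 \cdot 0\right)^{2}}\right) = - 114 \left(-150 - \frac{63}{\left(3 - 4 + 0\right)^{2}}\right) = - 114 \left(-150 - \frac{63}{\left(-1\right)^{2}}\right) = - 114 \left(-150 - \frac{63}{1}\right) = - 114 \left(-150 - 63\right) = \left(-114\right) \left(-213\right) = 24282$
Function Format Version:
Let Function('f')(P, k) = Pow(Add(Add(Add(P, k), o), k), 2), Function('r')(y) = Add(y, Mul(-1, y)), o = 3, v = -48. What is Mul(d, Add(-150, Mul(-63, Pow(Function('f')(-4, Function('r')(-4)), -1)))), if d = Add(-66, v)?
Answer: 24282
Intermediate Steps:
Function('r')(y) = 0
Function('f')(P, k) = Pow(Add(3, P, Mul(2, k)), 2) (Function('f')(P, k) = Pow(Add(Add(Add(P, k), 3), k), 2) = Pow(Add(Add(3, P, k), k), 2) = Pow(Add(3, P, Mul(2, k)), 2))
d = -114 (d = Add(-66, -48) = -114)
Mul(d, Add(-150, Mul(-63, Pow(Function('f')(-4, Function('r')(-4)), -1)))) = Mul(-114, Add(-150, Mul(-63, Pow(Pow(Add(3, -4, Mul(2, 0)), 2), -1)))) = Mul(-114, Add(-150, Mul(-63, Pow(Pow(Add(3, -4, 0), 2), -1)))) = Mul(-114, Add(-150, Mul(-63, Pow(Pow(-1, 2), -1)))) = Mul(-114, Add(-150, Mul(-63, Pow(1, -1)))) = Mul(-114, Add(-150, Mul(-63, 1))) = Mul(-114, Add(-150, -63)) = Mul(-114, -213) = 24282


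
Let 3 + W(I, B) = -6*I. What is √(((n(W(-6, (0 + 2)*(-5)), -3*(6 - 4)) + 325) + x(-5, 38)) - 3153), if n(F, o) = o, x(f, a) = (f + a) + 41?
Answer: 2*I*√690 ≈ 52.536*I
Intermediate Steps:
x(f, a) = 41 + a + f (x(f, a) = (a + f) + 41 = 41 + a + f)
W(I, B) = -3 - 6*I
√(((n(W(-6, (0 + 2)*(-5)), -3*(6 - 4)) + 325) + x(-5, 38)) - 3153) = √(((-3*(6 - 4) + 325) + (41 + 38 - 5)) - 3153) = √(((-3*2 + 325) + 74) - 3153) = √(((-6 + 325) + 74) - 3153) = √((319 + 74) - 3153) = √(393 - 3153) = √(-2760) = 2*I*√690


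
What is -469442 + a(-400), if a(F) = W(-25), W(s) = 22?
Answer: -469420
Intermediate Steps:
a(F) = 22
-469442 + a(-400) = -469442 + 22 = -469420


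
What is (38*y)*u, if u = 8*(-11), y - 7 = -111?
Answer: 347776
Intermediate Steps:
y = -104 (y = 7 - 111 = -104)
u = -88
(38*y)*u = (38*(-104))*(-88) = -3952*(-88) = 347776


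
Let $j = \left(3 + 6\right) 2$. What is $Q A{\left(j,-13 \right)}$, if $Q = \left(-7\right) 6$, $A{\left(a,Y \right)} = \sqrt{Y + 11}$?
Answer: $- 42 i \sqrt{2} \approx - 59.397 i$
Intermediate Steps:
$j = 18$ ($j = 9 \cdot 2 = 18$)
$A{\left(a,Y \right)} = \sqrt{11 + Y}$
$Q = -42$
$Q A{\left(j,-13 \right)} = - 42 \sqrt{11 - 13} = - 42 \sqrt{-2} = - 42 i \sqrt{2}$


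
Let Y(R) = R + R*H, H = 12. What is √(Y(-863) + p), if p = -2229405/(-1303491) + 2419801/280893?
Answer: I*√166958938140150460197846687/122047165821 ≈ 105.87*I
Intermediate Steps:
Y(R) = 13*R (Y(R) = R + R*12 = R + 12*R = 13*R)
p = 1260137694652/122047165821 (p = -2229405*(-1/1303491) + 2419801*(1/280893) = 743135/434497 + 2419801/280893 = 1260137694652/122047165821 ≈ 10.325)
√(Y(-863) + p) = √(13*(-863) + 1260137694652/122047165821) = √(-11219 + 1260137694652/122047165821) = √(-1367987015651147/122047165821) = I*√166958938140150460197846687/122047165821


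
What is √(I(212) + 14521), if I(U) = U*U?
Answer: √59465 ≈ 243.85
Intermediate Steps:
I(U) = U²
√(I(212) + 14521) = √(212² + 14521) = √(44944 + 14521) = √59465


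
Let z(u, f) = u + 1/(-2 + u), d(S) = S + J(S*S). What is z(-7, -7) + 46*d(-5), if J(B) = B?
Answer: 8216/9 ≈ 912.89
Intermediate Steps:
d(S) = S + S**2 (d(S) = S + S*S = S + S**2)
z(-7, -7) + 46*d(-5) = (1 + (-7)**2 - 2*(-7))/(-2 - 7) + 46*(-5*(1 - 5)) = (1 + 49 + 14)/(-9) + 46*(-5*(-4)) = -1/9*64 + 46*20 = -64/9 + 920 = 8216/9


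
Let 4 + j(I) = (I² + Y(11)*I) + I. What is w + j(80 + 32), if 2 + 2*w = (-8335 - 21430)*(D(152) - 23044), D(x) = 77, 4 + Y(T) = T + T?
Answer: 683642089/2 ≈ 3.4182e+8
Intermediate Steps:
Y(T) = -4 + 2*T (Y(T) = -4 + (T + T) = -4 + 2*T)
j(I) = -4 + I² + 19*I (j(I) = -4 + ((I² + (-4 + 2*11)*I) + I) = -4 + ((I² + (-4 + 22)*I) + I) = -4 + ((I² + 18*I) + I) = -4 + (I² + 19*I) = -4 + I² + 19*I)
w = 683612753/2 (w = -1 + ((-8335 - 21430)*(77 - 23044))/2 = -1 + (-29765*(-22967))/2 = -1 + (½)*683612755 = -1 + 683612755/2 = 683612753/2 ≈ 3.4181e+8)
w + j(80 + 32) = 683612753/2 + (-4 + (80 + 32)² + 19*(80 + 32)) = 683612753/2 + (-4 + 112² + 19*112) = 683612753/2 + (-4 + 12544 + 2128) = 683612753/2 + 14668 = 683642089/2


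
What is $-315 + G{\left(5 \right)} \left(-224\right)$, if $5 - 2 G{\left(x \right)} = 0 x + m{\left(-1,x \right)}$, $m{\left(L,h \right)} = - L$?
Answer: $-763$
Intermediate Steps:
$G{\left(x \right)} = 2$ ($G{\left(x \right)} = \frac{5}{2} - \frac{0 x - -1}{2} = \frac{5}{2} - \frac{0 + 1}{2} = \frac{5}{2} - \frac{1}{2} = 2$)
$-315 + G{\left(5 \right)} \left(-224\right) = -315 + 2 \left(-224\right) = -315 - 448 = -763$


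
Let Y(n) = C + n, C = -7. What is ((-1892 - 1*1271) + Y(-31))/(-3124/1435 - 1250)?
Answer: 1531145/598958 ≈ 2.5563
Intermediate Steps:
Y(n) = -7 + n
((-1892 - 1*1271) + Y(-31))/(-3124/1435 - 1250) = ((-1892 - 1*1271) + (-7 - 31))/(-3124/1435 - 1250) = ((-1892 - 1271) - 38)/(-3124*1/1435 - 1250) = (-3163 - 38)/(-3124/1435 - 1250) = -3201/(-1796874/1435) = -3201*(-1435/1796874) = 1531145/598958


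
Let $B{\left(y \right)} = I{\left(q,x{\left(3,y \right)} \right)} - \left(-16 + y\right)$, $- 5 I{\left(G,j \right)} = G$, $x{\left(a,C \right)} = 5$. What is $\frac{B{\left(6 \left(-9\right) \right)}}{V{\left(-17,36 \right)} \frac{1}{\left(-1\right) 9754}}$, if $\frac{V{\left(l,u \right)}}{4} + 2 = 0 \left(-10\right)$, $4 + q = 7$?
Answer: $\frac{1692319}{20} \approx 84616.0$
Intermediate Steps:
$q = 3$ ($q = -4 + 7 = 3$)
$I{\left(G,j \right)} = - \frac{G}{5}$
$V{\left(l,u \right)} = -8$ ($V{\left(l,u \right)} = -8 + 4 \cdot 0 \left(-10\right) = -8 + 4 \cdot 0 = -8 + 0 = -8$)
$B{\left(y \right)} = \frac{77}{5} - y$ ($B{\left(y \right)} = \left(- \frac{1}{5}\right) 3 - \left(-16 + y\right) = - \frac{3}{5} - \left(-16 + y\right) = \frac{77}{5} - y$)
$\frac{B{\left(6 \left(-9\right) \right)}}{V{\left(-17,36 \right)} \frac{1}{\left(-1\right) 9754}} = \frac{\frac{77}{5} - 6 \left(-9\right)}{\left(-8\right) \frac{1}{\left(-1\right) 9754}} = \frac{\frac{77}{5} - -54}{\left(-8\right) \frac{1}{-9754}} = \frac{\frac{77}{5} + 54}{\left(-8\right) \left(- \frac{1}{9754}\right)} = \frac{347}{5 \cdot \frac{4}{4877}} = \frac{347}{5} \cdot \frac{4877}{4} = \frac{1692319}{20}$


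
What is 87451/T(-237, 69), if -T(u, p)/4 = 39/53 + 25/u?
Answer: -1098472011/31672 ≈ -34683.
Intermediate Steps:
T(u, p) = -156/53 - 100/u (T(u, p) = -4*(39/53 + 25/u) = -156/53 - 100/u)
87451/T(-237, 69) = 87451/(-156/53 - 100/(-237)) = 87451/(-156/53 - 100*(-1/237)) = 87451/(-156/53 + 100/237) = 87451/(-31672/12561) = 87451*(-12561/31672) = -1098472011/31672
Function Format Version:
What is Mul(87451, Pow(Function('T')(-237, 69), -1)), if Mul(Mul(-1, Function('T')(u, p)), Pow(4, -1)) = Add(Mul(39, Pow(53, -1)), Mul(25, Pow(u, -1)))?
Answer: Rational(-1098472011, 31672) ≈ -34683.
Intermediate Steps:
Function('T')(u, p) = Add(Rational(-156, 53), Mul(-100, Pow(u, -1))) (Function('T')(u, p) = Mul(-4, Add(Mul(39, Pow(53, -1)), Mul(25, Pow(u, -1)))) = Mul(-4, Add(Mul(39, Rational(1, 53)), Mul(25, Pow(u, -1)))) = Mul(-4, Add(Rational(39, 53), Mul(25, Pow(u, -1)))) = Add(Rational(-156, 53), Mul(-100, Pow(u, -1))))
Mul(87451, Pow(Function('T')(-237, 69), -1)) = Mul(87451, Pow(Add(Rational(-156, 53), Mul(-100, Pow(-237, -1))), -1)) = Mul(87451, Pow(Add(Rational(-156, 53), Mul(-100, Rational(-1, 237))), -1)) = Mul(87451, Pow(Add(Rational(-156, 53), Rational(100, 237)), -1)) = Mul(87451, Pow(Rational(-31672, 12561), -1)) = Mul(87451, Rational(-12561, 31672)) = Rational(-1098472011, 31672)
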